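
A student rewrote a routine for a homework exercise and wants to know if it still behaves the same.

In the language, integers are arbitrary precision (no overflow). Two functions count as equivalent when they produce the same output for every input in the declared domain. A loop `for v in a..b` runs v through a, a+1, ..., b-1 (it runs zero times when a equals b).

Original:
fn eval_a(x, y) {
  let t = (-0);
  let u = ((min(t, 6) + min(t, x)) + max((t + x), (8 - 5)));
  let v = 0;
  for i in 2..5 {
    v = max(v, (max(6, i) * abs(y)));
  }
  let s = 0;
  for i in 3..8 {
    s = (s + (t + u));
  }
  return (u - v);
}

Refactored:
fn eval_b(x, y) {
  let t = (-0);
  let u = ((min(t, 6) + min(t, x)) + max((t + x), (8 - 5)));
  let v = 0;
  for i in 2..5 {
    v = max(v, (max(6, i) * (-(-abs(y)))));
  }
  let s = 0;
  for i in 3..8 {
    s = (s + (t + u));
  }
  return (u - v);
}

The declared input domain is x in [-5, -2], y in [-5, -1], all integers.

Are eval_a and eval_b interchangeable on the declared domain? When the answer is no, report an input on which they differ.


Side by side, the visible changes include: same computation, different form.
Tracing x=-2, y=-4: eval_a: t := 0 | u := 1 | v := 0 | iter i=2: | v := 24 | iter i=3: | v := 24 | iter i=4: | v := 24 | s := 0 | iter i=3: | s := 1 | iter i=4: | s := 2 | iter i=5: | s := 3 | iter i=6: | s := 4 | iter i=7: | s := 5 | result -23 | eval_b: t := 0 | u := 1 | v := 0 | iter i=2: | v := 24 | iter i=3: | v := 24 | iter i=4: | v := 24 | s := 0 | iter i=3: | s := 1 | iter i=4: | s := 2 | iter i=5: | s := 3 | iter i=6: | s := 4 | iter i=7: | s := 5 | result -23 — matching result -23.
An exhaustive pass over the 20 declared inputs shows identical outputs.
verdict: equivalent


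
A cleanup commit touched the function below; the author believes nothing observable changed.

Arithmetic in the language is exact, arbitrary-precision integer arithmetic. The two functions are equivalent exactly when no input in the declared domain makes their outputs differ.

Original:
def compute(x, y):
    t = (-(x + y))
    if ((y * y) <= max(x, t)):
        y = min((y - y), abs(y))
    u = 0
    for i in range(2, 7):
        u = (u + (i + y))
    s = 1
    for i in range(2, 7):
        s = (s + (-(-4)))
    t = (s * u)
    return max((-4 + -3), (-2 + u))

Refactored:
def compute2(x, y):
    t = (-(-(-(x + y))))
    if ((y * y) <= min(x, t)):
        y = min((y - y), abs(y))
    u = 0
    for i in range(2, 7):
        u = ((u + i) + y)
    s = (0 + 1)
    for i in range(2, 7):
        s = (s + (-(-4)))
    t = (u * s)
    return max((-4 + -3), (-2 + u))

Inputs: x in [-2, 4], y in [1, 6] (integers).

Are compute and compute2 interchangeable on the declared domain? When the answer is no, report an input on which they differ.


Try x=-2, y=1.
compute: t = 1; ((y * y) <= max(x, t)) -> true; y = 0; u = 0; [i=2]; u = 2; [i=3]; u = 5; [i=4]; u = 9; [i=5]; u = 14; [i=6]; u = 20; s = 1; [i=2]; s = 5; [i=3]; s = 9; [i=4]; s = 13; [i=5]; s = 17; [i=6]; s = 21; t = 420; return 18
compute2: t = 1; ((y * y) <= min(x, t)) -> false; u = 0; [i=2]; u = 3; [i=3]; u = 7; [i=4]; u = 12; [i=5]; u = 18; [i=6]; u = 25; s = 1; [i=2]; s = 5; [i=3]; s = 9; [i=4]; s = 13; [i=5]; s = 17; [i=6]; s = 21; t = 525; return 23
18 against 23: the behavior changed.
verdict: not equivalent; witness: x=-2, y=1


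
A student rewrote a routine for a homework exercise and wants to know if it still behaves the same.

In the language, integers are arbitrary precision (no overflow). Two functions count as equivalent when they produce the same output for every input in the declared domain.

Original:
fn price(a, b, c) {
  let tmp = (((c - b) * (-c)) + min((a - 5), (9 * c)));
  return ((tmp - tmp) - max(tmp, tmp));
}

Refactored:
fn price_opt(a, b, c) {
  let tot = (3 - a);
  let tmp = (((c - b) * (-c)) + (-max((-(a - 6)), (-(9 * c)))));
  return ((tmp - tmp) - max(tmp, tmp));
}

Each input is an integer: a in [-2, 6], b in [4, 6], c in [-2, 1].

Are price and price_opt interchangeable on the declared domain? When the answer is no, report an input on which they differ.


Try a=-2, b=4, c=0.
price: tmp = -7; return 7
price_opt: tot = 5; tmp = -8; return 8
7 vs 8 — the two versions disagree here.
verdict: not equivalent; witness: a=-2, b=4, c=0


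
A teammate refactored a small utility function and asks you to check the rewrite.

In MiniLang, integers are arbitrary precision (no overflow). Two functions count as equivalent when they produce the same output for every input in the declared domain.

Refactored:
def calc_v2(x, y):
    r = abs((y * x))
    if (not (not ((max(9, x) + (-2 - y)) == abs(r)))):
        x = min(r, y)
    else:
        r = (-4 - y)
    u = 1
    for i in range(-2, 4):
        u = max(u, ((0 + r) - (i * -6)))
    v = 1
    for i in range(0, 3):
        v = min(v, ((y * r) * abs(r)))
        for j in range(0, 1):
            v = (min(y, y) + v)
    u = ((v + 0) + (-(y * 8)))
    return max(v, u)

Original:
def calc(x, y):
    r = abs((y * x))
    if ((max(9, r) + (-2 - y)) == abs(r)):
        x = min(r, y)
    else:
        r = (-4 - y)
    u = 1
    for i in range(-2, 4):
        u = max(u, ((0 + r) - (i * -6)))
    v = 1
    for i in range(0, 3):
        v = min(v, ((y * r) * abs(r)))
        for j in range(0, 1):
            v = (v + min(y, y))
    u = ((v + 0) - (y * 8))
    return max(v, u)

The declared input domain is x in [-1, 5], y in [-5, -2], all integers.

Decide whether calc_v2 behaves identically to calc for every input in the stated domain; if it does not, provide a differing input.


x=5, y=-2 yields -190 from calc but 11 from calc_v2.
verdict: not equivalent; witness: x=5, y=-2


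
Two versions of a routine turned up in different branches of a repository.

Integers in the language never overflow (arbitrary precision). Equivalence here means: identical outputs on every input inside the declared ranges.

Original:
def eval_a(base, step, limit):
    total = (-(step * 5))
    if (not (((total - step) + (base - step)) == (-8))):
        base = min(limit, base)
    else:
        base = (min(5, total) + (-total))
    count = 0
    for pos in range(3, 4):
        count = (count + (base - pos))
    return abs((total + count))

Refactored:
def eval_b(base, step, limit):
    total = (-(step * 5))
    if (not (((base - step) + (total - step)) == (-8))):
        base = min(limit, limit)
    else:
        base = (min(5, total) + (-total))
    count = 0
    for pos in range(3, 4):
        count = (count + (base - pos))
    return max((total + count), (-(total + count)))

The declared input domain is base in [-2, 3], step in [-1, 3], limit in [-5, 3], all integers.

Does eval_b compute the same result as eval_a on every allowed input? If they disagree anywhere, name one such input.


At base=-2, step=-1, limit=-1: eval_a gives 0, eval_b gives 1.
verdict: not equivalent; witness: base=-2, step=-1, limit=-1


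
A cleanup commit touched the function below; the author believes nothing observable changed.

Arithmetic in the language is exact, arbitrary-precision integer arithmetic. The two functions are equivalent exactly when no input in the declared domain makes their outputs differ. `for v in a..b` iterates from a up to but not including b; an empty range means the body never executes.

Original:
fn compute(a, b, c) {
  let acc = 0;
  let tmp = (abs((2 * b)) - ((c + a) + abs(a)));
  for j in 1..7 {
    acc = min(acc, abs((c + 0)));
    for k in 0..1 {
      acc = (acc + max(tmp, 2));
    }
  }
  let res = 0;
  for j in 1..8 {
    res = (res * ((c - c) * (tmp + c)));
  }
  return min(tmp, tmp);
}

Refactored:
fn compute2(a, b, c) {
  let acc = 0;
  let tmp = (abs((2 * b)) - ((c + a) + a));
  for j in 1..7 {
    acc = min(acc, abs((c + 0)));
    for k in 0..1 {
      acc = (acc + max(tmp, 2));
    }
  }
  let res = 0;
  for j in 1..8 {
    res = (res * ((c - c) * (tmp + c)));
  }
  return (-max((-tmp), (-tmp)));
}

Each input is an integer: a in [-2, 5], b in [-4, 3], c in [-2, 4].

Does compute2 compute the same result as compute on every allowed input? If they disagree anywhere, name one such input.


Take a=-2, b=-4, c=-2.
compute: acc=0, then tmp=10, then (j=1), then acc=0, then (k=0), then acc=10, then (j=2), then acc=2, then (k=0), then acc=12, then (j=3), then acc=2, then (k=0), then acc=12, then (j=4), then acc=2, then (k=0), then acc=12, then (j=5), then acc=2, then (k=0), then acc=12, then (j=6), then acc=2, then (k=0), then acc=12, then res=0, then (j=1), then res=0, then (j=2), then res=0, then (j=3), then res=0, then (j=4), then res=0, then (j=5), then res=0, then (j=6), then res=0, then (j=7), then res=0, then returns 10
compute2: acc=0, then tmp=14, then (j=1), then acc=0, then (k=0), then acc=14, then (j=2), then acc=2, then (k=0), then acc=16, then (j=3), then acc=2, then (k=0), then acc=16, then (j=4), then acc=2, then (k=0), then acc=16, then (j=5), then acc=2, then (k=0), then acc=16, then (j=6), then acc=2, then (k=0), then acc=16, then res=0, then (j=1), then res=0, then (j=2), then res=0, then (j=3), then res=0, then (j=4), then res=0, then (j=5), then res=0, then (j=6), then res=0, then (j=7), then res=0, then returns 14
10 against 14: the behavior changed.
verdict: not equivalent; witness: a=-2, b=-4, c=-2


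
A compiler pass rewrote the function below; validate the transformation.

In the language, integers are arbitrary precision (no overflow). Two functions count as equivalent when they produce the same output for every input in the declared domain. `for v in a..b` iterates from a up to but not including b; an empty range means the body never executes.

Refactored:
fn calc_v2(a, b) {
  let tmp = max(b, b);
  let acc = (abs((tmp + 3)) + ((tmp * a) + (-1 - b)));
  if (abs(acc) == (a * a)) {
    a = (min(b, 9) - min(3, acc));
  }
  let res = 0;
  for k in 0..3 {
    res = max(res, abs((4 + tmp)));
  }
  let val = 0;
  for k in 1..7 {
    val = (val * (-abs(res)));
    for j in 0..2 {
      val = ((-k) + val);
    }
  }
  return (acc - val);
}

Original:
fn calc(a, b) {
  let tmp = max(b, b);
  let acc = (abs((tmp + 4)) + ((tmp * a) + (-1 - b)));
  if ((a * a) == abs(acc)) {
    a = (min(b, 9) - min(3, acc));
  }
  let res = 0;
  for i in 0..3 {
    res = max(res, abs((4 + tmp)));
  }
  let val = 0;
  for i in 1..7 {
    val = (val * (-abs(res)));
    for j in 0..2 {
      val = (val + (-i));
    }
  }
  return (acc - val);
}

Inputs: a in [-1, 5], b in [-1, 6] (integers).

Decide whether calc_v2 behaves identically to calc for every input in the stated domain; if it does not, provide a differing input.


a=-1, b=-1 yields -266 from calc but -267 from calc_v2.
verdict: not equivalent; witness: a=-1, b=-1


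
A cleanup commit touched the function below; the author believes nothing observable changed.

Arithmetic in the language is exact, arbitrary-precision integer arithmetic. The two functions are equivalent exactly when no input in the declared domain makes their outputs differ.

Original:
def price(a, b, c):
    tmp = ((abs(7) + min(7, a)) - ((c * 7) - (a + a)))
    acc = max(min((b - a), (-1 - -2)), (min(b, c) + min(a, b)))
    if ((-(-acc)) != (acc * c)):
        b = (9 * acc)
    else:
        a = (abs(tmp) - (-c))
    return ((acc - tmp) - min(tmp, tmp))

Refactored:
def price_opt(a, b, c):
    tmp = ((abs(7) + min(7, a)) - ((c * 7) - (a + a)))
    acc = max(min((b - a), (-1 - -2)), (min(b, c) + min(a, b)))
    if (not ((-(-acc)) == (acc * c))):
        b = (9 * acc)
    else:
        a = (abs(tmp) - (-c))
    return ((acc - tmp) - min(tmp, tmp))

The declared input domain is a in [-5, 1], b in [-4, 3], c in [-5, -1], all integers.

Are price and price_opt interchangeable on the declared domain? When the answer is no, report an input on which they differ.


Reading the diff, among the changes: boolean connective usage differs, comparison usage differs.
As a probe, take a=-2, b=2, c=-1: price runs tmp becomes 8; next acc becomes 1; next ((-(-acc)) != (acc * c)) evaluates to true; next b becomes 9; next final value -15; price_opt runs tmp becomes 8; next acc becomes 1; next (not ((-(-acc)) == (acc * c))) evaluates to true; next b becomes 9; next final value -15; both end at -15.
Every one of the 280 inputs gives matching results.
verdict: equivalent


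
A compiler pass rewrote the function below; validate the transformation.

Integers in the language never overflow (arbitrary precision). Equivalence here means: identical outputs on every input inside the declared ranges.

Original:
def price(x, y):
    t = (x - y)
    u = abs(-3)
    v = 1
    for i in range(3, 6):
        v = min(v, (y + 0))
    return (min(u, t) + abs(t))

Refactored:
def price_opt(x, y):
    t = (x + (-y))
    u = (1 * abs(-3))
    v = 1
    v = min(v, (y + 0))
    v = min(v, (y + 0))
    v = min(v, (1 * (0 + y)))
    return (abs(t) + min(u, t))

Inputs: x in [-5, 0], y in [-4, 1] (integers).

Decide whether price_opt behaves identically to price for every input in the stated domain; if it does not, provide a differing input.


Behavior is preserved: although arithmetic usage differs; and min/max/abs usage differs; and statement counts differ; and constant usage differs; and loop structure differs; and local variable names differ, the outputs never diverge.
Tracing x=-5, y=-1: price: t = -4; u = 3; v = 1; [i=3]; v = -1; [i=4]; v = -1; [i=5]; v = -1; return 0 | price_opt: t = -4; u = 3; v = 1; v = -1; v = -1; v = -1; return 0 — matching result 0.
Checked all 36 inputs in the declared domain: the outputs agree on every one.
verdict: equivalent


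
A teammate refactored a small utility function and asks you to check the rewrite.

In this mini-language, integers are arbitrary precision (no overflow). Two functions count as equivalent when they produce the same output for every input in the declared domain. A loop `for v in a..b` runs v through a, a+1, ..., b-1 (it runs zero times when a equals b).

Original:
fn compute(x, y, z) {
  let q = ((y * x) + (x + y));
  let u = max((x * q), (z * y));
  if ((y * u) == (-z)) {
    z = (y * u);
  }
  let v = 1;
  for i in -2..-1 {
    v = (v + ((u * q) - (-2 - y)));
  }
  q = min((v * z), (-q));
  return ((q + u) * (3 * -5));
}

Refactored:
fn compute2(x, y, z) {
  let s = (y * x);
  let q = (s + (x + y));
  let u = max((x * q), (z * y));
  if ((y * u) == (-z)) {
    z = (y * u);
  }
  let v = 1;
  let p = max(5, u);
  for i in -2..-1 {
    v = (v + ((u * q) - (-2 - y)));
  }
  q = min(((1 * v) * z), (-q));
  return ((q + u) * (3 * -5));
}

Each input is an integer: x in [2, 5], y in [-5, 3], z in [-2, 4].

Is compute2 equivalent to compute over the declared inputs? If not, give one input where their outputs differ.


The two versions differ — the changes include min/max/abs usage differs, local variable names differ, constant usage differs, arithmetic usage differs, statement counts differ.
Tracing x=2, y=-2, z=-2: compute: q becomes -4; next u becomes 4; next ((y * u) == (-z)) evaluates to false; next v becomes 1; next at i=-2:; next v becomes -15; next q becomes 4; next final value -120 | compute2: s becomes -4; next q becomes -4; next u becomes 4; next ((y * u) == (-z)) evaluates to false; next v becomes 1; next p becomes 5; next at i=-2:; next v becomes -15; next q becomes 4; next final value -120 — matching result -120.
Checked all 252 inputs in the declared domain: the outputs agree on every one.
verdict: equivalent


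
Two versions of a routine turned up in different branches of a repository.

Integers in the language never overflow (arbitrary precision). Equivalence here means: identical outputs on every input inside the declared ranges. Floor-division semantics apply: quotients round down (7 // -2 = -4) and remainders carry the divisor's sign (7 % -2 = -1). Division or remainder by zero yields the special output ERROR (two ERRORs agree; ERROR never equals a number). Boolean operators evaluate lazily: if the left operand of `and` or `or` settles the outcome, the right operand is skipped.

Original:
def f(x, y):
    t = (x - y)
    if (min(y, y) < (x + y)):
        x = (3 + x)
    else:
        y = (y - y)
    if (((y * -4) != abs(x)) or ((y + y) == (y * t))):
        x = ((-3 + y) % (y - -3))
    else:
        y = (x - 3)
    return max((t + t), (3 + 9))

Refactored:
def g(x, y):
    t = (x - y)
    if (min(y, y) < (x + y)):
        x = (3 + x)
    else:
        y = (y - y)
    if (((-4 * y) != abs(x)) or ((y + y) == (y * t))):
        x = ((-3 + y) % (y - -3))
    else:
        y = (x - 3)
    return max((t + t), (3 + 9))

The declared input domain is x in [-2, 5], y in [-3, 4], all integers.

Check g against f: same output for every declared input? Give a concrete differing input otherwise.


Reading the diff, among the changes: same computation, different form.
Spot check at x=0, y=4 — f: t becomes -4; next (min(y, y) < (x + y)) evaluates to false; next y becomes 0; next (((y * -4) != abs(x)) or ((y + y) == (y * t))) evaluates to true; next x becomes 0; next final value 12. g: t becomes -4; next (min(y, y) < (x + y)) evaluates to false; next y becomes 0; next (((-4 * y) != abs(x)) or ((y + y) == (y * t))) evaluates to true; next x becomes 0; next final value 12. Both give 12.
An exhaustive pass over the 64 declared inputs shows identical outputs.
verdict: equivalent


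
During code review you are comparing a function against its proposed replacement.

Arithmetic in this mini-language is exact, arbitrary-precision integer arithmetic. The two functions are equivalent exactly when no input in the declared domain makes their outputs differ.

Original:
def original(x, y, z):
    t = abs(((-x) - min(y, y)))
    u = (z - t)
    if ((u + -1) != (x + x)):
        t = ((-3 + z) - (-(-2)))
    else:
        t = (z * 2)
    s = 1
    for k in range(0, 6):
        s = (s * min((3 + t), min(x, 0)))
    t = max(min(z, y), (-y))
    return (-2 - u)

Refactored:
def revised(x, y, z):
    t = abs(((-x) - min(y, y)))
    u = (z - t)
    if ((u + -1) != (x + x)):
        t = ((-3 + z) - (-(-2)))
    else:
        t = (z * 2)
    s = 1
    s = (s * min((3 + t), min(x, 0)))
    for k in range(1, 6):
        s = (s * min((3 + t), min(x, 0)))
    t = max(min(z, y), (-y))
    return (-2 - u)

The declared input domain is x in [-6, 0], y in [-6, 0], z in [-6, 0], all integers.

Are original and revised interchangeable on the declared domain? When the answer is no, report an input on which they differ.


Behavior is preserved: although min/max/abs usage differs; also arithmetic usage differs; also constant usage differs; also loop structure differs; also statement counts differ, the outputs never diverge.
Tracing x=0, y=-4, z=-2: original: t = 4; u = -6; ((u + -1) != (x + x)) -> true; t = -7; s = 1; [k=0]; s = -4; [k=1]; s = 16; [k=2]; s = -64; [k=3]; s = 256; [k=4]; s = -1024; [k=5]; s = 4096; t = 4; return 4 | revised: t = 4; u = -6; ((u + -1) != (x + x)) -> true; t = -7; s = 1; s = -4; [k=1]; s = 16; [k=2]; s = -64; [k=3]; s = 256; [k=4]; s = -1024; [k=5]; s = 4096; t = 4; return 4 — matching result 4.
An exhaustive pass over the 343 declared inputs shows identical outputs.
verdict: equivalent


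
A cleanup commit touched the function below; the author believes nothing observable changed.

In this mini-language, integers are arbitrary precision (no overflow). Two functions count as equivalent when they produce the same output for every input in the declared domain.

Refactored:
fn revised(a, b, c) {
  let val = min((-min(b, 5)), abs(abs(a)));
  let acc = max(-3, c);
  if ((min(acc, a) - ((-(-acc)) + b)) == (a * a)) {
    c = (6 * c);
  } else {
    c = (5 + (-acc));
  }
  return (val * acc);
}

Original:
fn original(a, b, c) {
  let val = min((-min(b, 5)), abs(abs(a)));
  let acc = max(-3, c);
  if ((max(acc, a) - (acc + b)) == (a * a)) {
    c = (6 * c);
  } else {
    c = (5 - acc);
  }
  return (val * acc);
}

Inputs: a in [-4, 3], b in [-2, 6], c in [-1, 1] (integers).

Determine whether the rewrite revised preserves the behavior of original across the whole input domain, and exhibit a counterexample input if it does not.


Equivalent. The suspicious edit (`max(acc, a)` became `min(acc, a)`) never changes the result for any input inside the declared domain.
An exhaustive pass over the 216 declared inputs shows identical outputs.
Spot check at a=-2, b=-2, c=-1 — original: val = 2; acc = -1; ((max(acc, a) - (acc + b)) == (a * a)) -> false; c = 6; return -2. revised: val = 2; acc = -1; ((min(acc, a) - ((-(-acc)) + b)) == (a * a)) -> false; c = 6; return -2. Both give -2.
verdict: equivalent


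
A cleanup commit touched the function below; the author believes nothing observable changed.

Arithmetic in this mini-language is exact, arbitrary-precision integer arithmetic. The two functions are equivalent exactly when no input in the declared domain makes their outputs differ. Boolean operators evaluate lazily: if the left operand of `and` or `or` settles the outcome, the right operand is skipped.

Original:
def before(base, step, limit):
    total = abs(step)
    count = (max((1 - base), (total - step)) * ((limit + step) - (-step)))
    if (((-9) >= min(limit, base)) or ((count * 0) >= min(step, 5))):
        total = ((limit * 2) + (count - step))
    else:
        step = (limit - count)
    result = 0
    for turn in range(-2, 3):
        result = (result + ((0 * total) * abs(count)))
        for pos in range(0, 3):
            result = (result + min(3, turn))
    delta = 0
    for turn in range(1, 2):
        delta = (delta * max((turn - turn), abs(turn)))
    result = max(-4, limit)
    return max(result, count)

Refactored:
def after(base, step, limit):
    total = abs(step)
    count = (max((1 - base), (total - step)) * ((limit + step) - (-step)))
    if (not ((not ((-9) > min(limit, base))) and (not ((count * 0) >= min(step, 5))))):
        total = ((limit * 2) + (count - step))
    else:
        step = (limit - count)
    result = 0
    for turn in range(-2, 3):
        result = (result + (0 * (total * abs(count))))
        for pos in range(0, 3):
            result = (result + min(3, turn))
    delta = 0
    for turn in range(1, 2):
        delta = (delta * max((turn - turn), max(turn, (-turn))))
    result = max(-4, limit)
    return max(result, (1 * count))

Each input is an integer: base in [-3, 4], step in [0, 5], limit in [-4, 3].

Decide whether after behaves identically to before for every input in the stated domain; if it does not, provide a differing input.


The one real change (`((-9) >= min(limit, base))` became `((-9) > min(limit, base))`) has no effect anywhere in the declared ranges; all 384 inputs agree.
verdict: equivalent


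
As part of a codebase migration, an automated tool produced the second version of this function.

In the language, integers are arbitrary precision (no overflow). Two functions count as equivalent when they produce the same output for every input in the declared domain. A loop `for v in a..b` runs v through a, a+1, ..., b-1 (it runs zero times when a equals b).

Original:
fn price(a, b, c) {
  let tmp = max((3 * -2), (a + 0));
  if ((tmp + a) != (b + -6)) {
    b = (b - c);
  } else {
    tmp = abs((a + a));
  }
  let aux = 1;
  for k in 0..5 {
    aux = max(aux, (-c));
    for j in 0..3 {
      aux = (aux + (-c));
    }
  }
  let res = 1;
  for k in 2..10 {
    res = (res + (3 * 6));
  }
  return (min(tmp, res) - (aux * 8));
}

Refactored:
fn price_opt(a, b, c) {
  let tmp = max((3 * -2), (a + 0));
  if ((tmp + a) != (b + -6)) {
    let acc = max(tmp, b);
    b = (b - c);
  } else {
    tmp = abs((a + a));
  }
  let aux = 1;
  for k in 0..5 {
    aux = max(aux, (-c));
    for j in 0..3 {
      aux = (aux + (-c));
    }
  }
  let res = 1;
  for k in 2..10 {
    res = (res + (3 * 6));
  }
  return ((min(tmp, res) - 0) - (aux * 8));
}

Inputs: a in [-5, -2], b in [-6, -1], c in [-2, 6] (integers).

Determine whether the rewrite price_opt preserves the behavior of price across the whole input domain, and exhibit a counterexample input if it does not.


Equivalent — the differences include min/max/abs usage differs, statement counts differ, arithmetic usage differs, local variable names differ, constant usage differs, yet no declared input distinguishes the two.
Tracing a=-4, b=-1, c=2: price: tmp = -4; ((tmp + a) != (b + -6)) -> true; b = -3; aux = 1; [k=0]; aux = 1; [j=0]; aux = -1; [j=1]; aux = -3; [j=2]; aux = -5; [k=1]; aux = -2; [j=0]; aux = -4; [j=1]; aux = -6; [j=2]; aux = -8; [k=2]; aux = -2; [j=0]; aux = -4; [j=1]; aux = -6; [j=2]; aux = -8; [k=3]; aux = -2; [j=0]; aux = -4; [j=1]; aux = -6; [j=2]; aux = -8; [k=4]; aux = -2; [j=0]; aux = -4; [j=1]; aux = -6; [j=2]; aux = -8; res = 1; [k=2]; res = 19; [k=3]; res = 37; [k=4]; res = 55; [k=5]; res = 73; [k=6]; res = 91; [k=7]; res = 109; [k=8]; res = 127; [k=9]; res = 145; return 60 | price_opt: tmp = -4; ((tmp + a) != (b + -6)) -> true; acc = -1; b = -3; aux = 1; [k=0]; aux = 1; [j=0]; aux = -1; [j=1]; aux = -3; [j=2]; aux = -5; [k=1]; aux = -2; [j=0]; aux = -4; [j=1]; aux = -6; [j=2]; aux = -8; [k=2]; aux = -2; [j=0]; aux = -4; [j=1]; aux = -6; [j=2]; aux = -8; [k=3]; aux = -2; [j=0]; aux = -4; [j=1]; aux = -6; [j=2]; aux = -8; [k=4]; aux = -2; [j=0]; aux = -4; [j=1]; aux = -6; [j=2]; aux = -8; res = 1; [k=2]; res = 19; [k=3]; res = 37; [k=4]; res = 55; [k=5]; res = 73; [k=6]; res = 91; [k=7]; res = 109; [k=8]; res = 127; [k=9]; res = 145; return 60 — matching result 60.
An exhaustive pass over the 216 declared inputs shows identical outputs.
verdict: equivalent


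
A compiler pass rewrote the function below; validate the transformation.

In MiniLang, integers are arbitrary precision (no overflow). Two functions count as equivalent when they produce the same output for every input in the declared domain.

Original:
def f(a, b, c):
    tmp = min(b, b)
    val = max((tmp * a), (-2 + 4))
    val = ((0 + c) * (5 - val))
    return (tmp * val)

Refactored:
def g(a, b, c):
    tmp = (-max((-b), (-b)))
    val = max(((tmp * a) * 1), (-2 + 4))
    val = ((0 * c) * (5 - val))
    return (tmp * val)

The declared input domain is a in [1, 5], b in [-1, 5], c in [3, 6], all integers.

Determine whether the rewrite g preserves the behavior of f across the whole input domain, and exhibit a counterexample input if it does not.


Input a=1, b=-1, c=3: -9 from f versus 0 from g.
verdict: not equivalent; witness: a=1, b=-1, c=3


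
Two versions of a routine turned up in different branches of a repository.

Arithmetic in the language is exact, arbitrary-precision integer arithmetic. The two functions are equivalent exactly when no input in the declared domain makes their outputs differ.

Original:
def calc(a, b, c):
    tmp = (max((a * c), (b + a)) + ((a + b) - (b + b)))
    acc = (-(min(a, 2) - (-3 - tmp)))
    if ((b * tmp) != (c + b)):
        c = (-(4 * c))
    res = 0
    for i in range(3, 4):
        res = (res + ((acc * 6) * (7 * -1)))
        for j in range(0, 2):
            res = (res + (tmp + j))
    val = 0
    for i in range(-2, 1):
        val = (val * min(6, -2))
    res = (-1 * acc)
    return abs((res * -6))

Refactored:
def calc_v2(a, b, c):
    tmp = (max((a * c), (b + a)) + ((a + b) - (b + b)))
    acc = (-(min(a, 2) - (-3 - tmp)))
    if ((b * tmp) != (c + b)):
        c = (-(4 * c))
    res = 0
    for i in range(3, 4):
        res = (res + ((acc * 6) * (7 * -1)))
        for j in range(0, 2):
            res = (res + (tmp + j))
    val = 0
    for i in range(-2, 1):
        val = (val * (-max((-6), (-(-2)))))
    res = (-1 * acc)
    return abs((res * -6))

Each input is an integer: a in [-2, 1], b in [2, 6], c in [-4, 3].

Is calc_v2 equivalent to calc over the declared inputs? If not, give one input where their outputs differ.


Behavior is preserved: although min/max/abs usage differs, the outputs never diverge.
One worked example (a=1, b=2, c=-4) — calc: tmp := 2 | acc := -6 | ((b * tmp) != (c + b)): true | c := 16 | res := 0 | iter i=3: | res := 252 | iter j=0: | res := 254 | iter j=1: | res := 257 | val := 0 | iter i=-2: | val := 0 | iter i=-1: | val := 0 | iter i=0: | val := 0 | res := 6 | result 36; calc_v2: tmp := 2 | acc := -6 | ((b * tmp) != (c + b)): true | c := 16 | res := 0 | iter i=3: | res := 252 | iter j=0: | res := 254 | iter j=1: | res := 257 | val := 0 | iter i=-2: | val := 0 | iter i=-1: | val := 0 | iter i=0: | val := 0 | res := 6 | result 36; agreement on 36.
Checked all 160 inputs in the declared domain: the outputs agree on every one.
verdict: equivalent


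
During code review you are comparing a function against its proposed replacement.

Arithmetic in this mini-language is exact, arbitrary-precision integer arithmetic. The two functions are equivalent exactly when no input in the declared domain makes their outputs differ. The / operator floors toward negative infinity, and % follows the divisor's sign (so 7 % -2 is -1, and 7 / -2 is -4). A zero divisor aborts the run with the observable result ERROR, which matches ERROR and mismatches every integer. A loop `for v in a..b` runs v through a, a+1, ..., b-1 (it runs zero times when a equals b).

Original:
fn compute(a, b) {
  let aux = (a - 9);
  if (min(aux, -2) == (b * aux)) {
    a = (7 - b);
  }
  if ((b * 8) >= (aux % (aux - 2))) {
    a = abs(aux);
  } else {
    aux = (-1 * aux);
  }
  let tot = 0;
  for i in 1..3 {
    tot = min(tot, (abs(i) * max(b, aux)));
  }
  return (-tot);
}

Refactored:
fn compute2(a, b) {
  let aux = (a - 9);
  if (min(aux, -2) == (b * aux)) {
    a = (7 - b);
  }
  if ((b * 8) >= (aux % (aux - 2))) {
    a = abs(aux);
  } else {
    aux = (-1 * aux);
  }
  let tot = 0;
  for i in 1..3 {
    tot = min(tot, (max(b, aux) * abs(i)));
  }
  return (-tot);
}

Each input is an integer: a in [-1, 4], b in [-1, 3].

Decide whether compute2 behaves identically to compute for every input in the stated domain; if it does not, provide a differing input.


Reading the diff, among the changes: same computation, different form.
One worked example (a=3, b=0) — compute: aux=-6, then (min(aux, -2) == (b * aux)) is false, then ((b * 8) >= (aux % (aux - 2))) is true, then a=6, then tot=0, then (i=1), then tot=0, then (i=2), then tot=0, then returns 0; compute2: aux=-6, then (min(aux, -2) == (b * aux)) is false, then ((b * 8) >= (aux % (aux - 2))) is true, then a=6, then tot=0, then (i=1), then tot=0, then (i=2), then tot=0, then returns 0; agreement on 0.
Checked all 30 inputs in the declared domain: the outputs agree on every one.
verdict: equivalent


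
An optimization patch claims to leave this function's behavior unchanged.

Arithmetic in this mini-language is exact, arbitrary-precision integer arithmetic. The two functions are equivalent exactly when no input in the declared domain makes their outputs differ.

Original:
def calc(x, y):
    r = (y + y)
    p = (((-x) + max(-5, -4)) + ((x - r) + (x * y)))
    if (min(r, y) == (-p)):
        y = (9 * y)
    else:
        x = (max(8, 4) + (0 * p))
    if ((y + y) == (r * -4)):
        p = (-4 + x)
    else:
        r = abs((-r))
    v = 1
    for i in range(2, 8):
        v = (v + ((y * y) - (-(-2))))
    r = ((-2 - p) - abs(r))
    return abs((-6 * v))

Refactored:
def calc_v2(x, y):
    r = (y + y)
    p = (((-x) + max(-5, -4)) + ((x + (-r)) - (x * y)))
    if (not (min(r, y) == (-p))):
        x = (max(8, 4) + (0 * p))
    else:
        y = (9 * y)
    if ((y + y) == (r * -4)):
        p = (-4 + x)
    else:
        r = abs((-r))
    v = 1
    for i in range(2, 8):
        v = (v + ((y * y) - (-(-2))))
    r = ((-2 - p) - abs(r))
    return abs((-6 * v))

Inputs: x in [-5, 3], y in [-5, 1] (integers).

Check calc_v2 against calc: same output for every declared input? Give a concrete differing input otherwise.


Consider the input x=-5, y=1.
calc: r=2, then p=-11, then (min(r, y) == (-p)) is false, then x=8, then ((y + y) == (r * -4)) is false, then r=2, then v=1, then (i=2), then v=0, then (i=3), then v=-1, then (i=4), then v=-2, then (i=5), then v=-3, then (i=6), then v=-4, then (i=7), then v=-5, then r=7, then returns 30
calc_v2: r=2, then p=-1, then (not (min(r, y) == (-p))) is false, then y=9, then ((y + y) == (r * -4)) is false, then r=2, then v=1, then (i=2), then v=80, then (i=3), then v=159, then (i=4), then v=238, then (i=5), then v=317, then (i=6), then v=396, then (i=7), then v=475, then r=-3, then returns 2850
30 != 2850, so the rewrite changes behavior.
verdict: not equivalent; witness: x=-5, y=1


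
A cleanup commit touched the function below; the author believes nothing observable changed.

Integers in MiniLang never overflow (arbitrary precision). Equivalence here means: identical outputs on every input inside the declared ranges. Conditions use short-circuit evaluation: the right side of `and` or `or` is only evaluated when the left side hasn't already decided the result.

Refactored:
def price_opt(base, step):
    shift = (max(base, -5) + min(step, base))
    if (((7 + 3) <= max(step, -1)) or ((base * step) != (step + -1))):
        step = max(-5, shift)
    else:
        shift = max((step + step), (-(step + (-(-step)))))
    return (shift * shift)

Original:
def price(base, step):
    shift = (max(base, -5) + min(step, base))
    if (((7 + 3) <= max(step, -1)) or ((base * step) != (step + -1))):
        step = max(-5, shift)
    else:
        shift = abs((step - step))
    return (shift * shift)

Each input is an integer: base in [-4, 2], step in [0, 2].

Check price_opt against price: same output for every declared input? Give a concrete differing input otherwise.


Consider the input base=0, step=1.
price: shift becomes 0; next (((7 + 3) <= max(step, -1)) or ((base * step) != (step + -1))) evaluates to false; next shift becomes 0; next final value 0
price_opt: shift becomes 0; next (((7 + 3) <= max(step, -1)) or ((base * step) != (step + -1))) evaluates to false; next shift becomes 2; next final value 4
0 vs 4 — the two versions disagree here.
verdict: not equivalent; witness: base=0, step=1


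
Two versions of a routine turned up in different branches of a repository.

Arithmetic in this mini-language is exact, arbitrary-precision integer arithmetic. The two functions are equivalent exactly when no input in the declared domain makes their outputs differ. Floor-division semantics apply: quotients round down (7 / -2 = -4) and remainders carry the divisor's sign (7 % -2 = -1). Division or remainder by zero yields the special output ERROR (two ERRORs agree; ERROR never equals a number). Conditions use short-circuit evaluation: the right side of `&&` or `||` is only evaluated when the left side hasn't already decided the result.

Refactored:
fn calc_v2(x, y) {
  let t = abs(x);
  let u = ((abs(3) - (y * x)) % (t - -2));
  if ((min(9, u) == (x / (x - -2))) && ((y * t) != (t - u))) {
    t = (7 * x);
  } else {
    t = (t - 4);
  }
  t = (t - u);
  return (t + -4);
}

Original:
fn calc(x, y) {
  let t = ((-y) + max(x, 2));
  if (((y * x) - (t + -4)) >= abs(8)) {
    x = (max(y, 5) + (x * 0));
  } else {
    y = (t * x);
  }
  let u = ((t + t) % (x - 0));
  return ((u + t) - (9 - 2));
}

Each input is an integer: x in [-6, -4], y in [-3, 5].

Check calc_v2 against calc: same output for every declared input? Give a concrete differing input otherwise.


There is a counterexample at x=-6, y=-3: -2 on one side, -47 on the other.
calc: t=5, then (((y * x) - (t + -4)) >= abs(8)) is true, then x=5, then u=0, then returns -2
calc_v2: t=6, then u=1, then ((min(9, u) == (x / (x - -2))) && ((y * t) != (t - u))) is true, then t=-42, then t=-43, then returns -47
verdict: not equivalent; witness: x=-6, y=-3


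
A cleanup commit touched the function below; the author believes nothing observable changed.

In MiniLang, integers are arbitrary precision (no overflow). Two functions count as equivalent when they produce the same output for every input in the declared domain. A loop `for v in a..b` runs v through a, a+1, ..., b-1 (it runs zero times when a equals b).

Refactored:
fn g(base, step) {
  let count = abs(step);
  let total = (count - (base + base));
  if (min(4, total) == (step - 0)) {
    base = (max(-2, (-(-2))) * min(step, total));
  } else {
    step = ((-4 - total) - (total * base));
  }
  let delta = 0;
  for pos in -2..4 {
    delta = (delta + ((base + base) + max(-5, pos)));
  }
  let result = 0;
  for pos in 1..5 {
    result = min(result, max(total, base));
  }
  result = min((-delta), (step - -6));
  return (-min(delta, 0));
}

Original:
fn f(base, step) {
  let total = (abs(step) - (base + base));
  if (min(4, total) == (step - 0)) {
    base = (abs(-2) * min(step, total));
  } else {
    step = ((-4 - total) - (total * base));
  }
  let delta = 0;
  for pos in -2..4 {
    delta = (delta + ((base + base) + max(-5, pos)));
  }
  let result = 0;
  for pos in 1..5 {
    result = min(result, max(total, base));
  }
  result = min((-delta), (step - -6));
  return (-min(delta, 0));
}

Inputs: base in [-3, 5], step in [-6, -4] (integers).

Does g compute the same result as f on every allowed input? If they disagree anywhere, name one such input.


This is a faithful refactor — constant usage differs, and min/max/abs usage differs, and local variable names differ, and statement counts differ, but the computed results match everywhere.
Spot check at base=4, step=-5 — f: total = -3; (min(4, total) == (step - 0)) -> false; step = 11; delta = 0; [pos=-2]; delta = 6; [pos=-1]; delta = 13; [pos=0]; delta = 21; [pos=1]; delta = 30; [pos=2]; delta = 40; [pos=3]; delta = 51; result = 0; [pos=1]; result = 0; [pos=2]; result = 0; [pos=3]; result = 0; [pos=4]; result = 0; result = -51; return 0. g: count = 5; total = -3; (min(4, total) == (step - 0)) -> false; step = 11; delta = 0; [pos=-2]; delta = 6; [pos=-1]; delta = 13; [pos=0]; delta = 21; [pos=1]; delta = 30; [pos=2]; delta = 40; [pos=3]; delta = 51; result = 0; [pos=1]; result = 0; [pos=2]; result = 0; [pos=3]; result = 0; [pos=4]; result = 0; result = -51; return 0. Both give 0.
An exhaustive pass over the 27 declared inputs shows identical outputs.
verdict: equivalent


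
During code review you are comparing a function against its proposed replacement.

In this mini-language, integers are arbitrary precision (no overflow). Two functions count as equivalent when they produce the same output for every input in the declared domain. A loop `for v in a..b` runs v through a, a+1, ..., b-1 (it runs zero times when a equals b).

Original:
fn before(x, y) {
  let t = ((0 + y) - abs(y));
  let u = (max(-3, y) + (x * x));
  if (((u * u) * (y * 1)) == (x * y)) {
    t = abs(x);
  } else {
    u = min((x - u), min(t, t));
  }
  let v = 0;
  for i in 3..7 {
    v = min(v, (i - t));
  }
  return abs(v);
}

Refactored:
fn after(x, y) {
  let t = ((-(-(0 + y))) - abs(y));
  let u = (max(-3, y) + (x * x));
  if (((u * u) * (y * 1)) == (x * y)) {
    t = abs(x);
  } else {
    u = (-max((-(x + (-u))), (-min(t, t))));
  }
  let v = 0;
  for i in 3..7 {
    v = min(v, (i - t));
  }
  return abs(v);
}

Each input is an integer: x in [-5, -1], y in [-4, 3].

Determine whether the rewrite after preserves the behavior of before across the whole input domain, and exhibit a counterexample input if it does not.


Behavior is preserved: although min/max/abs usage differs; arithmetic usage differs, the outputs never diverge.
One worked example (x=-2, y=1) — before: t becomes 0; next u becomes 5; next (((u * u) * (y * 1)) == (x * y)) evaluates to false; next u becomes -7; next v becomes 0; next at i=3:; next v becomes 0; next at i=4:; next v becomes 0; next at i=5:; next v becomes 0; next at i=6:; next v becomes 0; next final value 0; after: t becomes 0; next u becomes 5; next (((u * u) * (y * 1)) == (x * y)) evaluates to false; next u becomes -7; next v becomes 0; next at i=3:; next v becomes 0; next at i=4:; next v becomes 0; next at i=5:; next v becomes 0; next at i=6:; next v becomes 0; next final value 0; agreement on 0.
Across all 40 domain points the two functions coincide.
verdict: equivalent


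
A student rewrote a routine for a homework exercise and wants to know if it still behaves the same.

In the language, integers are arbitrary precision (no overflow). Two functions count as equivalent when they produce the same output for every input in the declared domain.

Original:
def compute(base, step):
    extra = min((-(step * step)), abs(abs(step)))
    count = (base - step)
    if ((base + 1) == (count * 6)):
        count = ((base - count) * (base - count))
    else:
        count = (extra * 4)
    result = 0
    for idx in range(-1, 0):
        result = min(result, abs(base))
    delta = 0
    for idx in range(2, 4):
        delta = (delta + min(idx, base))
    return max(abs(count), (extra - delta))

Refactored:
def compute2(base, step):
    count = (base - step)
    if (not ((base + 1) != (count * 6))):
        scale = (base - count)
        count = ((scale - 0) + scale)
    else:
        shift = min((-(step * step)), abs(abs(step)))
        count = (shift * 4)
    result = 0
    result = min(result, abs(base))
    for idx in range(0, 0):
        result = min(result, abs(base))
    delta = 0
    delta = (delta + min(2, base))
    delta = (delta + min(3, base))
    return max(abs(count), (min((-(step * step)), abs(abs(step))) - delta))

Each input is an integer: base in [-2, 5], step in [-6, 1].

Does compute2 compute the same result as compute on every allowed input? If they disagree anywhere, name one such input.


Input base=-1, step=-1: 1 from compute versus 2 from compute2.
verdict: not equivalent; witness: base=-1, step=-1
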